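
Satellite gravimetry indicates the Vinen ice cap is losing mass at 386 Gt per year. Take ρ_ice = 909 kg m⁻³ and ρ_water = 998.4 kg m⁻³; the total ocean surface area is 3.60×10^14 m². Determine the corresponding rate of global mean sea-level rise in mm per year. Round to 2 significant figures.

ρ_w = 998.4 kg m⁻³. Annual water volume added = 386 Gt / ρ_w = 3.860×10^14 kg / 998.4 kg m⁻³ = 3.866×10^11 m³.
Δh per year = 3.866×10^11 / 3.60×10^14 = 1.07×10^-3 m = 1.1 mm.

≈ 1.1 mm/yr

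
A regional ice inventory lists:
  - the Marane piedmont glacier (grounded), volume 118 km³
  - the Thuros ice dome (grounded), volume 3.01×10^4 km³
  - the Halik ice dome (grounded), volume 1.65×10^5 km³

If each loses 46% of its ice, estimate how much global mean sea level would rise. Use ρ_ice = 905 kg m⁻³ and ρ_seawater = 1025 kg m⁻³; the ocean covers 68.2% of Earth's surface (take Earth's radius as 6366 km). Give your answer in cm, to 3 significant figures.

Marane: 0.46 × 118 km³ × (905/1025) = 47.93 km³ of water.
Thuros: 0.46 × 3.01×10^4 km³ × (905/1025) = 1.223×10^4 km³ of water.
Halik: 0.46 × 1.65×10^5 km³ × (905/1025) = 6.701×10^4 km³ of water.
Total added water ≈ 7.929×10^13 m³ over 3.47×10^14 m² → Δh = 0.228 m = 22.8 cm.

≈ 22.8 cm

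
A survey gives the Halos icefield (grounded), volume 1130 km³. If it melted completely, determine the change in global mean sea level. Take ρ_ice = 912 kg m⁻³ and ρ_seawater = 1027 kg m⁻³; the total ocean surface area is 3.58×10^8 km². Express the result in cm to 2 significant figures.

Halos: 1130 km³ × (912/1027) = 1003 km³ of water.
Spread over 3.58×10^14 m² of ocean, Δh = 1.003×10^12 / 3.58×10^14 = 2.80×10^-3 m = 0.28 cm.

≈ 0.28 cm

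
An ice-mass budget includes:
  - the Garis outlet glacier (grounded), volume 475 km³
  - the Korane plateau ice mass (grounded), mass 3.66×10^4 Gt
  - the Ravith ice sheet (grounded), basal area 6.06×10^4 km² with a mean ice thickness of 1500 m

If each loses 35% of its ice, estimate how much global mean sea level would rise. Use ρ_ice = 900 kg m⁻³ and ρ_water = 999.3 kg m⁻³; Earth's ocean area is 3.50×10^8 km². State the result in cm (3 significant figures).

Garis: 0.35 × 475 km³ × (900/999.3) = 149.7 km³ of water.
Korane: 0.35 × 3.66×10^4 Gt = 1.281×10^16 kg; dividing by ρ_w = 999.3 kg m⁻³ gives 1.282×10^13 m³ of water.
Ravith: ice volume = 6.06×10^4 km² × 1500 m = 9.090×10^4 km³; 0.35 × 9.090×10^4 × (900/999.3) = 2.865×10^4 km³ of water.
Total added water ≈ 4.162×10^13 m³ over 3.50×10^14 m² → Δh = 0.119 m = 11.9 cm.

≈ 11.9 cm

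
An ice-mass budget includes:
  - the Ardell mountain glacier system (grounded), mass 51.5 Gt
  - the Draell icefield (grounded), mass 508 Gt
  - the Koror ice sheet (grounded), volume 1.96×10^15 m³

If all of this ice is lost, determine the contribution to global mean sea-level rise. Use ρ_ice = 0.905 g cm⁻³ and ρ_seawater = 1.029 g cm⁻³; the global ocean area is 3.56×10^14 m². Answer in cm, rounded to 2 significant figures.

Ardell: 51.5 Gt = 5.150×10^13 kg; dividing by ρ_w = 1.029 g cm⁻³ = 1029 kg m⁻³ gives 5.005×10^10 m³ of water.
Draell: 508 Gt = 5.080×10^14 kg; dividing by ρ_w = 1029 kg m⁻³ gives 4.937×10^11 m³ of water.
Koror: 1.96×10^15 m³ × (905/1029) = 1.724×10^15 m³ of water.
Total added water ≈ 1.724×10^15 m³ over 3.56×10^14 m² → Δh = 4.84 m = 480 cm.

≈ 480 cm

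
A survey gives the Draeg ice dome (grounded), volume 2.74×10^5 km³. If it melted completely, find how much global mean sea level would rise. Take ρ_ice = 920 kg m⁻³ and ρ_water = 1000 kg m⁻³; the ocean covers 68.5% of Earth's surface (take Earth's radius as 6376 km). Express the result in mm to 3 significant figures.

≈ 720 mm

Draeg: 2.74×10^5 km³ × (920/1000) = 2.521×10^5 km³ of water.
Spread over 3.50×10^14 m² of ocean, Δh = 2.521×10^14 / 3.50×10^14 = 0.720 m = 720 mm.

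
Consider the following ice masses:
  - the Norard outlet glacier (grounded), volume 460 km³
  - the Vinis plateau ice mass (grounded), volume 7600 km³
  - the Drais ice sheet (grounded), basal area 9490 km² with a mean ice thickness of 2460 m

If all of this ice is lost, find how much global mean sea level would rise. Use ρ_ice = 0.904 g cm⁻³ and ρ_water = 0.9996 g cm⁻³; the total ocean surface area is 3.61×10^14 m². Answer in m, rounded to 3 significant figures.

Norard: 460 km³ × (904/999.6) = 416.0 km³ of water.
Vinis: 7600 km³ × (904/999.6) = 6873 km³ of water.
Drais: ice volume = 9490 km² × 2460 m = 2.335×10^4 km³; 2.335×10^4 × (904/999.6) = 2.111×10^4 km³ of water.
Total added water ≈ 2.840×10^13 m³ over 3.61×10^14 m² → Δh = 0.0787 m.

≈ 0.0787 m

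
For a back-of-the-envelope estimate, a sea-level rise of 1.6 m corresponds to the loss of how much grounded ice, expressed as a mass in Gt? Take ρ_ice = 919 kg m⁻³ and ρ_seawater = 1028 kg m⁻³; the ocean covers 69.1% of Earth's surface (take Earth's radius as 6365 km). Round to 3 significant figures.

Required water volume = Δh × A = 1.6 m × 3.52×10^14 m² = 5.629×10^14 m³.
ρ_w = 1028 kg m⁻³, so the mass of water = 5.629×10^14 m³ × 1028 kg m⁻³ = 5.786×10^17 kg = 5.79×10^5 Gt (and the same mass of ice, by conservation).

≈ 5.79×10^5 Gt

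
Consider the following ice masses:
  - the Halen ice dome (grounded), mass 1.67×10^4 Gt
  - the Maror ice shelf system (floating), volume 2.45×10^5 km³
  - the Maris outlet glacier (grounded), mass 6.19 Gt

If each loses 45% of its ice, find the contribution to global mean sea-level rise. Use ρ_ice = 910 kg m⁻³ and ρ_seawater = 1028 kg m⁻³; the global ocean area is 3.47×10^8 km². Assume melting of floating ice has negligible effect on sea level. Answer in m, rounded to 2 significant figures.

≈ 0.021 m

Halen: 0.45 × 1.67×10^4 Gt = 7.515×10^15 kg; dividing by ρ_w = 1028 kg m⁻³ gives 7.310×10^12 m³ of water.
The Maror ice shelf system is floating and already displaces its own weight of water, so its melt adds essentially nothing to sea level.
Maris: 0.45 × 6.19 Gt = 2.786×10^12 kg; dividing by ρ_w = 1028 kg m⁻³ gives 2.710×10^9 m³ of water.
Total added water ≈ 7.313×10^12 m³ over 3.47×10^14 m² → Δh = 0.0211 m.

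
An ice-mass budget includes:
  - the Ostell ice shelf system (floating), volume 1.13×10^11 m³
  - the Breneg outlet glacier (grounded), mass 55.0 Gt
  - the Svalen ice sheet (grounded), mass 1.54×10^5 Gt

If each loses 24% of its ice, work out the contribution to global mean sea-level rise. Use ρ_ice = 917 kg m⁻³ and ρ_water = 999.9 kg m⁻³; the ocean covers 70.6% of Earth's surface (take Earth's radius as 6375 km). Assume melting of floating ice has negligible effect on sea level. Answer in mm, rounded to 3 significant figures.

The Ostell ice shelf system is floating and already displaces its own weight of water, so its melt adds essentially nothing to sea level.
Breneg: 0.24 × 55.0 Gt = 1.320×10^13 kg; dividing by ρ_w = 999.9 kg m⁻³ gives 1.320×10^10 m³ of water.
Svalen: 0.24 × 1.54×10^5 Gt = 3.696×10^16 kg; dividing by ρ_w = 999.9 kg m⁻³ gives 3.696×10^13 m³ of water.
Total added water ≈ 3.698×10^13 m³ over 3.61×10^14 m² → Δh = 0.103 m = 103 mm.

≈ 103 mm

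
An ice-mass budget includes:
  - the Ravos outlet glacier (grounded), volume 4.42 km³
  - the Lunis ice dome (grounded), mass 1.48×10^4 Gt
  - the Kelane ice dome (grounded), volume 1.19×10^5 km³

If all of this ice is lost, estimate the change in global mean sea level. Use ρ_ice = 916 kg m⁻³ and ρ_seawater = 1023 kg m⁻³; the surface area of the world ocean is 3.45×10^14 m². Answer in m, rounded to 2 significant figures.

≈ 0.35 m

Ravos: 4.42 km³ × (916/1023) = 3.958 km³ of water.
Lunis: 1.48×10^4 Gt = 1.480×10^16 kg; dividing by ρ_w = 1023 kg m⁻³ gives 1.447×10^13 m³ of water.
Kelane: 1.19×10^5 km³ × (916/1023) = 1.066×10^5 km³ of water.
Total added water ≈ 1.210×10^14 m³ over 3.45×10^14 m² → Δh = 0.351 m.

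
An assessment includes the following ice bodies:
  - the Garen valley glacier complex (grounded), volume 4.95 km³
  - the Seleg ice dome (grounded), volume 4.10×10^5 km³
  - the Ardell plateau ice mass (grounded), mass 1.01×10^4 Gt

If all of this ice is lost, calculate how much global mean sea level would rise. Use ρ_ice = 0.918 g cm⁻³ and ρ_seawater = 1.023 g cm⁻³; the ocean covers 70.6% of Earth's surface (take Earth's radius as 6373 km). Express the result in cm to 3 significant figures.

≈ 105 cm

Garen: 4.95 km³ × (918/1023) = 4.442 km³ of water.
Seleg: 4.10×10^5 km³ × (918/1023) = 3.679×10^5 km³ of water.
Ardell: 1.01×10^4 Gt = 1.010×10^16 kg; dividing by ρ_w = 1.023 g cm⁻³ = 1023 kg m⁻³ gives 9.873×10^12 m³ of water.
Total added water ≈ 3.778×10^14 m³ over 3.60×10^14 m² → Δh = 1.05 m = 105 cm.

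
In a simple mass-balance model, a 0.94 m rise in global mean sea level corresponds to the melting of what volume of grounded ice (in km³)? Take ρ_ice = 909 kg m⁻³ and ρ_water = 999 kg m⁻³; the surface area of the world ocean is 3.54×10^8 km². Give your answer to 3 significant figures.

≈ 3.66×10^5 km³

Required water volume = Δh × A = 0.94 m × 3.54×10^14 m² = 3.328×10^14 m³ = 3.328×10^5 km³.
Ice volume = water volume × ρ_w/ρ_ice = 3.328×10^5 × 999/909 = 3.66×10^5 km³.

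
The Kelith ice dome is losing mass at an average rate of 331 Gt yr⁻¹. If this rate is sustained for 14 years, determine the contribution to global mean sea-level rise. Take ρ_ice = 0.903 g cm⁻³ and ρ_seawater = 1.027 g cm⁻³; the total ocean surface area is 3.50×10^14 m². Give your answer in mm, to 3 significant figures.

Total mass lost = 331 Gt/yr × 14 yr = 4634 Gt = 4.634×10^15 kg.
ρ_w = 1.027 g cm⁻³ = 1027 kg m⁻³, so water volume = 4.634×10^15 / 1027 = 4.512×10^12 m³.
Δh = 4.512×10^12 / 3.50×10^14 = 0.0129 m = 12.9 mm.

≈ 12.9 mm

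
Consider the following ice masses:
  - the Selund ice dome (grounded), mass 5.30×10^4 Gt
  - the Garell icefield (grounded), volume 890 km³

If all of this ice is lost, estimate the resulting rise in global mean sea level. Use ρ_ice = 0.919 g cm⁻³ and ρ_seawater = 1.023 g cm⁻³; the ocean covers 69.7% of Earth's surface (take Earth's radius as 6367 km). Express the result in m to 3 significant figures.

≈ 0.148 m

Selund: 5.30×10^4 Gt = 5.300×10^16 kg; dividing by ρ_w = 1.023 g cm⁻³ = 1023 kg m⁻³ gives 5.181×10^13 m³ of water.
Garell: 890 km³ × (919/1023) = 799.5 km³ of water.
Total added water ≈ 5.261×10^13 m³ over 3.55×10^14 m² → Δh = 0.148 m.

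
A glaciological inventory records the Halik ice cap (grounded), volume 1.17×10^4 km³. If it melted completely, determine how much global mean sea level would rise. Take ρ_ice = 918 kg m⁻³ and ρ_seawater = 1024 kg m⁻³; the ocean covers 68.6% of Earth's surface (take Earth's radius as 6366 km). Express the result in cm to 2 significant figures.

Halik: 1.17×10^4 km³ × (918/1024) = 1.049×10^4 km³ of water.
Spread over 3.49×10^14 m² of ocean, Δh = 1.049×10^13 / 3.49×10^14 = 0.0300 m = 3.0 cm.

≈ 3.0 cm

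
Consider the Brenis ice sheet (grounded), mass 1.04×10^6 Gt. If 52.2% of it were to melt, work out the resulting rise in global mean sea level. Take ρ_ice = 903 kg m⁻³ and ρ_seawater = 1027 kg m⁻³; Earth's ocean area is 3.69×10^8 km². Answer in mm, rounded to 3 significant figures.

≈ 1430 mm

Brenis: 0.522 × 1.04×10^6 Gt = 5.429×10^17 kg; dividing by ρ_w = 1027 kg m⁻³ gives 5.286×10^14 m³ of water.
Spread over 3.69×10^14 m² of ocean, Δh = 5.286×10^14 / 3.69×10^14 = 1.43 m = 1430 mm.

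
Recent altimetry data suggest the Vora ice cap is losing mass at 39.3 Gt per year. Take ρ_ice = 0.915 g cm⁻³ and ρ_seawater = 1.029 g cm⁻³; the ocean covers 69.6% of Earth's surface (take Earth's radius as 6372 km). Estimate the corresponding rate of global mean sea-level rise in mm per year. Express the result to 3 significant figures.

ρ_w = 1.029 g cm⁻³ = 1029 kg m⁻³. Annual water volume added = 39.3 Gt / ρ_w = 3.930×10^13 kg / 1029 kg m⁻³ = 3.819×10^10 m³.
Δh per year = 3.819×10^10 / 3.55×10^14 = 1.08×10^-4 m = 0.108 mm.

≈ 0.108 mm/yr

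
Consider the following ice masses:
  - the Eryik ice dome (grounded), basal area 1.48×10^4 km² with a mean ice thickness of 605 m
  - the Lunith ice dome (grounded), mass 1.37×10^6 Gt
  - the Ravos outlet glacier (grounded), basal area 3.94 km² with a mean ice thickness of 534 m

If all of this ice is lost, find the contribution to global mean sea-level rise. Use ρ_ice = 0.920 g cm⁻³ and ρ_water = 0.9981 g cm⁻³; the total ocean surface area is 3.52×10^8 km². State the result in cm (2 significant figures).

Eryik: ice volume = 1.48×10^4 km² × 605 m = 8954 km³; 8954 × (920/998.1) = 8253 km³ of water.
Lunith: 1.37×10^6 Gt = 1.370×10^18 kg; dividing by ρ_w = 0.9981 g cm⁻³ = 998.1 kg m⁻³ gives 1.373×10^15 m³ of water.
Ravos: ice volume = 3.94 km² × 534 m = 2.104 km³; 2.104 × (920/998.1) = 1.939 km³ of water.
Total added water ≈ 1.381×10^15 m³ over 3.52×10^14 m² → Δh = 3.92 m = 390 cm.

≈ 390 cm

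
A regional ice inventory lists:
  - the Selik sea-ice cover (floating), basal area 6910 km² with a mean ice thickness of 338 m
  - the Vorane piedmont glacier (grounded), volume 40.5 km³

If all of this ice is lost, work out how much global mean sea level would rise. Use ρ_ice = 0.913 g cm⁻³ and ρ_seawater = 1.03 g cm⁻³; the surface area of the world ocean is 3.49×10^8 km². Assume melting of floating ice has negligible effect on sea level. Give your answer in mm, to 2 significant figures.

The Selik sea-ice cover is floating and already displaces its own weight of water, so its melt adds essentially nothing to sea level.
Vorane: 40.5 km³ × (913/1030) = 35.90 km³ of water.
Total added water ≈ 3.590×10^10 m³ over 3.49×10^14 m² → Δh = 1.03×10^-4 m = 0.10 mm.

≈ 0.10 mm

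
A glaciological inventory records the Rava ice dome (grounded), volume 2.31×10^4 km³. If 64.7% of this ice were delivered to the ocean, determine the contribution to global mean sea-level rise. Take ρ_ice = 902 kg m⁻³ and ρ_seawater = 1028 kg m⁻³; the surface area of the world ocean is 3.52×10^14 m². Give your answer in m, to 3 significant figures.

≈ 0.0373 m

Rava: 0.647 × 2.31×10^4 km³ × (902/1028) = 1.311×10^4 km³ of water.
Spread over 3.52×10^14 m² of ocean, Δh = 1.311×10^13 / 3.52×10^14 = 0.0373 m.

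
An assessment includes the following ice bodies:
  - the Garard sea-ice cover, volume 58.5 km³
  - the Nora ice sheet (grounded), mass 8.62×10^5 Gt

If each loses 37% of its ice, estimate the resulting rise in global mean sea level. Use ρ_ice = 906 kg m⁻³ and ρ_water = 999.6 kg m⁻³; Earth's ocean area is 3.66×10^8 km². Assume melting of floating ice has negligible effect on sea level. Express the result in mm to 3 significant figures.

The Garard sea-ice cover is floating and already displaces its own weight of water, so its melt adds essentially nothing to sea level.
Nora: 0.37 × 8.62×10^5 Gt = 3.189×10^17 kg; dividing by ρ_w = 999.6 kg m⁻³ gives 3.191×10^14 m³ of water.
Total added water ≈ 3.191×10^14 m³ over 3.66×10^14 m² → Δh = 0.872 m = 872 mm.

≈ 872 mm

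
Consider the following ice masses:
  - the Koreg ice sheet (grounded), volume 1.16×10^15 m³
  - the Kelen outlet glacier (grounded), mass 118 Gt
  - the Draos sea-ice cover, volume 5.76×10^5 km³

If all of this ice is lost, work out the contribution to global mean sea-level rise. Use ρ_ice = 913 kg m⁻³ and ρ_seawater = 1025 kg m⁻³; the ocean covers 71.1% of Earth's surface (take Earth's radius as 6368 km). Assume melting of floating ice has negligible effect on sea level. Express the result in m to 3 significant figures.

≈ 2.85 m

Koreg: 1.16×10^15 m³ × (913/1025) = 1.033×10^15 m³ of water.
Kelen: 118 Gt = 1.180×10^14 kg; dividing by ρ_w = 1025 kg m⁻³ gives 1.151×10^11 m³ of water.
The Draos sea-ice cover is floating and already displaces its own weight of water, so its melt adds essentially nothing to sea level.
Total added water ≈ 1.033×10^15 m³ over 3.62×10^14 m² → Δh = 2.85 m.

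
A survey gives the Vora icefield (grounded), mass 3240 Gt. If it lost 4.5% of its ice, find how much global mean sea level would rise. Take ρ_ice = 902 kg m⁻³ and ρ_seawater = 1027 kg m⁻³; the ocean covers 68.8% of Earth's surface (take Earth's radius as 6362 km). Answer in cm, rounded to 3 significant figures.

Vora: 0.045 × 3240 Gt = 1.458×10^14 kg; dividing by ρ_w = 1027 kg m⁻³ gives 1.420×10^11 m³ of water.
Spread over 3.50×10^14 m² of ocean, Δh = 1.420×10^11 / 3.50×10^14 = 4.06×10^-4 m = 0.0406 cm.

≈ 0.0406 cm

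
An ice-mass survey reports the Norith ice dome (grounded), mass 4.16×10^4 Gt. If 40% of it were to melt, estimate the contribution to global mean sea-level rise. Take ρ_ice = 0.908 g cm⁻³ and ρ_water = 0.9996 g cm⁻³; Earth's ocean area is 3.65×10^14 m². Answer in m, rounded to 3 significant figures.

≈ 0.0456 m

Norith: 0.4 × 4.16×10^4 Gt = 1.664×10^16 kg; dividing by ρ_w = 0.9996 g cm⁻³ = 999.6 kg m⁻³ gives 1.665×10^13 m³ of water.
Spread over 3.65×10^14 m² of ocean, Δh = 1.665×10^13 / 3.65×10^14 = 0.0456 m.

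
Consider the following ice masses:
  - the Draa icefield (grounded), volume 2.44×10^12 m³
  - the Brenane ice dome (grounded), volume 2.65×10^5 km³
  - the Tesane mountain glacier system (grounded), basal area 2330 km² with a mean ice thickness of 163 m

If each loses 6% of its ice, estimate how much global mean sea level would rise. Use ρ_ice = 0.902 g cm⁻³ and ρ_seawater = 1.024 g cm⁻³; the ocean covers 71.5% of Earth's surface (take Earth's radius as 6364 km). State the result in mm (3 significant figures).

Draa: 0.06 × 2.44×10^12 m³ × (902/1024) = 1.290×10^11 m³ of water.
Brenane: 0.06 × 2.65×10^5 km³ × (902/1024) = 1.401×10^4 km³ of water.
Tesane: ice volume = 2330 km² × 163 m = 379.8 km³; 0.06 × 379.8 × (902/1024) = 20.07 km³ of water.
Total added water ≈ 1.415×10^13 m³ over 3.64×10^14 m² → Δh = 0.0389 m = 38.9 mm.

≈ 38.9 mm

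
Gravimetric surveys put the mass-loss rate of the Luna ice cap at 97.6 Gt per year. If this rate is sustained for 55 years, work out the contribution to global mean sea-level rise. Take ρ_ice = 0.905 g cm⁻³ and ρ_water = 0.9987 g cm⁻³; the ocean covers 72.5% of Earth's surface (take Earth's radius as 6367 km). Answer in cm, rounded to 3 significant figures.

≈ 1.46 cm

Total mass lost = 97.6 Gt/yr × 55 yr = 5368 Gt = 5.368×10^15 kg.
ρ_w = 0.9987 g cm⁻³ = 998.7 kg m⁻³, so water volume = 5.368×10^15 / 998.7 = 5.375×10^12 m³.
Δh = 5.375×10^12 / 3.69×10^14 = 0.0146 m = 1.46 cm.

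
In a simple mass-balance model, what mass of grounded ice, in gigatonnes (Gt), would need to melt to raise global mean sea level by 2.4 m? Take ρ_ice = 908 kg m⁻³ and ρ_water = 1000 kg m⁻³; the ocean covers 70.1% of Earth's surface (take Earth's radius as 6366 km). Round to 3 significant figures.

Required water volume = Δh × A = 2.4 m × 3.57×10^14 m² = 8.568×10^14 m³.
ρ_w = 1000 kg m⁻³, so the mass of water = 8.568×10^14 m³ × 1000 kg m⁻³ = 8.568×10^17 kg = 8.57×10^5 Gt (and the same mass of ice, by conservation).

≈ 8.57×10^5 Gt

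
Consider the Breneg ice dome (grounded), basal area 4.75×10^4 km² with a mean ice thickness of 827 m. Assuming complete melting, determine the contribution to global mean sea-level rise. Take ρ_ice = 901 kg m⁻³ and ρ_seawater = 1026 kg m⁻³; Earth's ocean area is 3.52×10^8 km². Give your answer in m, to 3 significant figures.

Breneg: ice volume = 4.75×10^4 km² × 827 m = 3.928×10^4 km³; 3.928×10^4 × (901/1026) = 3.450×10^4 km³ of water.
Spread over 3.52×10^14 m² of ocean, Δh = 3.450×10^13 / 3.52×10^14 = 0.0980 m.

≈ 0.0980 m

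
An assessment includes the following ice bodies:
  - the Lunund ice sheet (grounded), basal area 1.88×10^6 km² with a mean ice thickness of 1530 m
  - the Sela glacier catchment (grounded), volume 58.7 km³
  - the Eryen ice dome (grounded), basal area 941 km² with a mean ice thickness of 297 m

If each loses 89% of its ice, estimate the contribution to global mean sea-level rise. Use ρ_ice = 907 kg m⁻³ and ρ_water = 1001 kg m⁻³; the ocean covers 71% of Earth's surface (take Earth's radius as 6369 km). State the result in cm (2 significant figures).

≈ 640 cm

Lunund: ice volume = 1.88×10^6 km² × 1530 m = 2.876×10^6 km³; 0.89 × 2.876×10^6 × (907/1001) = 2.320×10^6 km³ of water.
Sela: 0.89 × 58.7 km³ × (907/1001) = 47.34 km³ of water.
Eryen: ice volume = 941 km² × 297 m = 279.5 km³; 0.89 × 279.5 × (907/1001) = 225.4 km³ of water.
Total added water ≈ 2.320×10^15 m³ over 3.62×10^14 m² → Δh = 6.41 m = 640 cm.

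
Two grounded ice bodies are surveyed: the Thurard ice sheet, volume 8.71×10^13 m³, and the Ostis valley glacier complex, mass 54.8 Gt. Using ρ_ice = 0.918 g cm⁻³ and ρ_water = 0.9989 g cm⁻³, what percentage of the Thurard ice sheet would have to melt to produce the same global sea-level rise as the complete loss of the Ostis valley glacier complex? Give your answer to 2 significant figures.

Equal sea-level rise means equal mass of meltwater, i.e. equal mass of ice lost.
Ice mass of Ostis: 5.480×10^13 kg; ice mass of Thurard: 7.996×10^16 kg.
Fraction required = 5.480×10^13 / 7.996×10^16 = 6.85×10^-4 → 0.069 %.

≈ 0.069 %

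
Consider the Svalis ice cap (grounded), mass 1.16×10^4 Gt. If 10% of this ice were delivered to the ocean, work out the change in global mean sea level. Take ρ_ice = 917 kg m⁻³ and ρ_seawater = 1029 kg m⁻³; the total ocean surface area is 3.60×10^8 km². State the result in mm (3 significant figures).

≈ 3.13 mm

Svalis: 0.1 × 1.16×10^4 Gt = 1.160×10^15 kg; dividing by ρ_w = 1029 kg m⁻³ gives 1.127×10^12 m³ of water.
Spread over 3.60×10^14 m² of ocean, Δh = 1.127×10^12 / 3.60×10^14 = 3.13×10^-3 m = 3.13 mm.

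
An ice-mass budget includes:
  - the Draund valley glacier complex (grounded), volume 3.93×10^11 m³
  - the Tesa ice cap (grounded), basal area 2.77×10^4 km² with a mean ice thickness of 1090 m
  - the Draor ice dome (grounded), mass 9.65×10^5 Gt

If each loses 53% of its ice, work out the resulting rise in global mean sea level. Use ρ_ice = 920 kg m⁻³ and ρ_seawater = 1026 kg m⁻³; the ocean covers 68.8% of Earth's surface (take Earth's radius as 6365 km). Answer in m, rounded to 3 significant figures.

Draund: 0.53 × 3.93×10^11 m³ × (920/1026) = 1.868×10^11 m³ of water.
Tesa: ice volume = 2.77×10^4 km² × 1090 m = 3.019×10^4 km³; 0.53 × 3.019×10^4 × (920/1026) = 1.435×10^4 km³ of water.
Draor: 0.53 × 9.65×10^5 Gt = 5.114×10^17 kg; dividing by ρ_w = 1026 kg m⁻³ gives 4.985×10^14 m³ of water.
Total added water ≈ 5.130×10^14 m³ over 3.50×10^14 m² → Δh = 1.46 m.

≈ 1.46 m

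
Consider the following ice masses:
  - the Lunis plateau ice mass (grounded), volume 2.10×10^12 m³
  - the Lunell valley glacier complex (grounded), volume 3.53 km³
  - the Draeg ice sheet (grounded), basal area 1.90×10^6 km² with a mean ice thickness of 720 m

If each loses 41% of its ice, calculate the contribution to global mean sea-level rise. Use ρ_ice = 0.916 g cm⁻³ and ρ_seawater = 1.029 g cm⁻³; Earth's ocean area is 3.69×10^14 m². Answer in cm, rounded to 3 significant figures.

≈ 136 cm

Lunis: 0.41 × 2.10×10^12 m³ × (916/1029) = 7.664×10^11 m³ of water.
Lunell: 0.41 × 3.53 km³ × (916/1029) = 1.288 km³ of water.
Draeg: ice volume = 1.90×10^6 km² × 720 m = 1.368×10^6 km³; 0.41 × 1.368×10^6 × (916/1029) = 4.993×10^5 km³ of water.
Total added water ≈ 5.001×10^14 m³ over 3.69×10^14 m² → Δh = 1.36 m = 136 cm.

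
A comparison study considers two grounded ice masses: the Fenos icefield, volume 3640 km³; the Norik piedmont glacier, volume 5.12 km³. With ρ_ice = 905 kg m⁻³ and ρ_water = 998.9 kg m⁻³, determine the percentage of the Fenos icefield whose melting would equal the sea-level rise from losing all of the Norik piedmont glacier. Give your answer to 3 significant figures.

Equal sea-level rise means equal mass of meltwater, i.e. equal mass of ice lost.
Ice mass of Norik: 4.634×10^12 kg; ice mass of Fenos: 3.294×10^15 kg.
Fraction required = 4.634×10^12 / 3.294×10^15 = 1.41×10^-3 → 0.141 %.

≈ 0.141 %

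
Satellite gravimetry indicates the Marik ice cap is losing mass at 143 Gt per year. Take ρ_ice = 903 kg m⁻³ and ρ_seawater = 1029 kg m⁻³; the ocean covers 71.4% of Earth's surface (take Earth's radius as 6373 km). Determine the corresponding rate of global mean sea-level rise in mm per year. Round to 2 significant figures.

≈ 0.38 mm/yr

ρ_w = 1029 kg m⁻³. Annual water volume added = 143 Gt / ρ_w = 1.430×10^14 kg / 1029 kg m⁻³ = 1.390×10^11 m³.
Δh per year = 1.390×10^11 / 3.64×10^14 = 3.81×10^-4 m = 0.38 mm.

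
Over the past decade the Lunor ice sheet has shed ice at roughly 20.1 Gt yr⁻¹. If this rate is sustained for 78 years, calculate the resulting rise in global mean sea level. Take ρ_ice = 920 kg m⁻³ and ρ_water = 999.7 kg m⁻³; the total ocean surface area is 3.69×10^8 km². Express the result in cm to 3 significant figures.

Total mass lost = 20.1 Gt/yr × 78 yr = 1568 Gt = 1.568×10^15 kg.
ρ_w = 999.7 kg m⁻³, so water volume = 1.568×10^15 / 999.7 = 1.568×10^12 m³.
Δh = 1.568×10^12 / 3.69×10^14 = 4.25×10^-3 m = 0.425 cm.

≈ 0.425 cm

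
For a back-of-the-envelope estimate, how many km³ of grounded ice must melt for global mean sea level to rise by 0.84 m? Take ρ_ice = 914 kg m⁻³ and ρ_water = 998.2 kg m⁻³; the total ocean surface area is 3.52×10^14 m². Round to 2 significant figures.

≈ 3.2×10^5 km³

Required water volume = Δh × A = 0.84 m × 3.52×10^14 m² = 2.957×10^14 m³ = 2.957×10^5 km³.
Ice volume = water volume × ρ_w/ρ_ice = 2.957×10^5 × 998.2/914 = 3.2×10^5 km³.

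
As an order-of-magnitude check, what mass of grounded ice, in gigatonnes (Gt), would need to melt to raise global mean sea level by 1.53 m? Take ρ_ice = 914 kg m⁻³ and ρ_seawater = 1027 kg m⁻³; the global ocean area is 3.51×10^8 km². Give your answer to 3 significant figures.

≈ 5.52×10^5 Gt

Required water volume = Δh × A = 1.53 m × 3.51×10^14 m² = 5.370×10^14 m³.
ρ_w = 1027 kg m⁻³, so the mass of water = 5.370×10^14 m³ × 1027 kg m⁻³ = 5.515×10^17 kg = 5.52×10^5 Gt (and the same mass of ice, by conservation).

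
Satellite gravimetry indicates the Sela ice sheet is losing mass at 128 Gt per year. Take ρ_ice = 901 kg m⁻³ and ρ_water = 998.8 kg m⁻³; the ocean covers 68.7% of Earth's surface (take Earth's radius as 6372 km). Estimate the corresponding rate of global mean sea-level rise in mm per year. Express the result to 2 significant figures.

ρ_w = 998.8 kg m⁻³. Annual water volume added = 128 Gt / ρ_w = 1.280×10^14 kg / 998.8 kg m⁻³ = 1.282×10^11 m³.
Δh per year = 1.282×10^11 / 3.51×10^14 = 3.66×10^-4 m = 0.37 mm.

≈ 0.37 mm/yr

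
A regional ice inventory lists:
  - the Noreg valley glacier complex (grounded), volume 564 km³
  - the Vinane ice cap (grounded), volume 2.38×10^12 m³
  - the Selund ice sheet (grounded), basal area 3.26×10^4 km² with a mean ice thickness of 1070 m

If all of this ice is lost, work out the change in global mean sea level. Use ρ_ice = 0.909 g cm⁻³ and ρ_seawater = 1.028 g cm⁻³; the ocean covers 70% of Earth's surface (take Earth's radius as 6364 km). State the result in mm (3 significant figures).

Noreg: 564 km³ × (909/1028) = 498.7 km³ of water.
Vinane: 2.38×10^12 m³ × (909/1028) = 2.104×10^12 m³ of water.
Selund: ice volume = 3.26×10^4 km² × 1070 m = 3.488×10^4 km³; 3.488×10^4 × (909/1028) = 3.084×10^4 km³ of water.
Total added water ≈ 3.345×10^13 m³ over 3.56×10^14 m² → Δh = 0.0939 m = 93.9 mm.

≈ 93.9 mm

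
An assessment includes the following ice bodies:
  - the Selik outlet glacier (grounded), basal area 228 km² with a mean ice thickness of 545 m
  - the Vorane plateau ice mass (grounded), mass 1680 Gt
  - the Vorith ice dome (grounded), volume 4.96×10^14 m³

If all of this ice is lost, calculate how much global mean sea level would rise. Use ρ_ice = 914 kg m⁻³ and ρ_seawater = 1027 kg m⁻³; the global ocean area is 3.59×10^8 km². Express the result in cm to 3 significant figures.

≈ 123 cm

Selik: ice volume = 228 km² × 545 m = 124.3 km³; 124.3 × (914/1027) = 110.6 km³ of water.
Vorane: 1680 Gt = 1.680×10^15 kg; dividing by ρ_w = 1027 kg m⁻³ gives 1.636×10^12 m³ of water.
Vorith: 4.96×10^14 m³ × (914/1027) = 4.414×10^14 m³ of water.
Total added water ≈ 4.432×10^14 m³ over 3.59×10^14 m² → Δh = 1.23 m = 123 cm.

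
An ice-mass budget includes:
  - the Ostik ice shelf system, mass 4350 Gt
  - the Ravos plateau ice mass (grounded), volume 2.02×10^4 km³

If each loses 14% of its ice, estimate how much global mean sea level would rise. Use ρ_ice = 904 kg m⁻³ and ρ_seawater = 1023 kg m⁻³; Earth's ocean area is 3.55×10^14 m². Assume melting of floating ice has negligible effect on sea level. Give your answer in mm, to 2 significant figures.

The Ostik ice shelf system is floating and already displaces its own weight of water, so its melt adds essentially nothing to sea level.
Ravos: 0.14 × 2.02×10^4 km³ × (904/1023) = 2499 km³ of water.
Total added water ≈ 2.499×10^12 m³ over 3.55×10^14 m² → Δh = 7.04×10^-3 m = 7.0 mm.

≈ 7.0 mm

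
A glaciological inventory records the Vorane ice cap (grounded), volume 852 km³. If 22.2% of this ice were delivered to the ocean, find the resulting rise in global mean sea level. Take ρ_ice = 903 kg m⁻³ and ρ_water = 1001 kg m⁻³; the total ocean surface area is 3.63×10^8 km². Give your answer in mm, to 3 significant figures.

Vorane: 0.222 × 852 km³ × (903/1001) = 170.6 km³ of water.
Spread over 3.63×10^14 m² of ocean, Δh = 1.706×10^11 / 3.63×10^14 = 4.70×10^-4 m = 0.470 mm.

≈ 0.470 mm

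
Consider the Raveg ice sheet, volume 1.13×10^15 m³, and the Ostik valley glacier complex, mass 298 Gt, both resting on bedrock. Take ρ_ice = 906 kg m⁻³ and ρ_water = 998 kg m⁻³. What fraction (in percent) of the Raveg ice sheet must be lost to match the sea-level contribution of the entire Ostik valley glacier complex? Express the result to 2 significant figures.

Equal sea-level rise means equal mass of meltwater, i.e. equal mass of ice lost.
Ice mass of Ostik: 2.980×10^14 kg; ice mass of Raveg: 1.024×10^18 kg.
Fraction required = 2.980×10^14 / 1.024×10^18 = 2.91×10^-4 → 0.029 %.

≈ 0.029 %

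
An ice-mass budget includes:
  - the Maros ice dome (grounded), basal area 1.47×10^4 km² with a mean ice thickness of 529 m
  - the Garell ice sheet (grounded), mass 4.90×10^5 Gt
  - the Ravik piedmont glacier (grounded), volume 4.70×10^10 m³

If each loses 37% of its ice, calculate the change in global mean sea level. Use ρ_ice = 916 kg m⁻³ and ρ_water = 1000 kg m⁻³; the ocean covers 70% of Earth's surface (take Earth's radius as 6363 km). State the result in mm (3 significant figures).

≈ 517 mm

Maros: ice volume = 1.47×10^4 km² × 529 m = 7776 km³; 0.37 × 7776 × (916/1000) = 2636 km³ of water.
Garell: 0.37 × 4.90×10^5 Gt = 1.813×10^17 kg; dividing by ρ_w = 1000 kg m⁻³ gives 1.813×10^14 m³ of water.
Ravik: 0.37 × 4.70×10^10 m³ × (916/1000) = 1.593×10^10 m³ of water.
Total added water ≈ 1.840×10^14 m³ over 3.56×10^14 m² → Δh = 0.517 m = 517 mm.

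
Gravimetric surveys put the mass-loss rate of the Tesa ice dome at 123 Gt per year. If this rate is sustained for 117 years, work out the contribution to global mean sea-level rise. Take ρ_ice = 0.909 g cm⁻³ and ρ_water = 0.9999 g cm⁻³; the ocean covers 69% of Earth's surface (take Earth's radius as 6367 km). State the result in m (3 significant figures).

Total mass lost = 123 Gt/yr × 117 yr = 1.439×10^4 Gt = 1.439×10^16 kg.
ρ_w = 0.9999 g cm⁻³ = 999.9 kg m⁻³, so water volume = 1.439×10^16 / 999.9 = 1.439×10^13 m³.
Δh = 1.439×10^13 / 3.52×10^14 = 0.0409 m.

≈ 0.0409 m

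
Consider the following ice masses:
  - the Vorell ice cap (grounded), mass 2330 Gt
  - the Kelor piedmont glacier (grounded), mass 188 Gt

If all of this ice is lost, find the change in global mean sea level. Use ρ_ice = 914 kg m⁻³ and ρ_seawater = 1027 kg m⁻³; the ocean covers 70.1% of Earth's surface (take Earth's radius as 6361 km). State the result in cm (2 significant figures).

Vorell: 2330 Gt = 2.330×10^15 kg; dividing by ρ_w = 1027 kg m⁻³ gives 2.269×10^12 m³ of water.
Kelor: 188 Gt = 1.880×10^14 kg; dividing by ρ_w = 1027 kg m⁻³ gives 1.831×10^11 m³ of water.
Total added water ≈ 2.452×10^12 m³ over 3.56×10^14 m² → Δh = 6.88×10^-3 m = 0.69 cm.

≈ 0.69 cm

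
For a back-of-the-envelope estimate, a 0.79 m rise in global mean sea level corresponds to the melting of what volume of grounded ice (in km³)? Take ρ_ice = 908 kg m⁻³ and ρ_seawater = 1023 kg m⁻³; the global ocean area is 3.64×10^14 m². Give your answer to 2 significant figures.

≈ 3.2×10^5 km³

Required water volume = Δh × A = 0.79 m × 3.64×10^14 m² = 2.876×10^14 m³ = 2.876×10^5 km³.
Ice volume = water volume × ρ_w/ρ_ice = 2.876×10^5 × 1023/908 = 3.2×10^5 km³.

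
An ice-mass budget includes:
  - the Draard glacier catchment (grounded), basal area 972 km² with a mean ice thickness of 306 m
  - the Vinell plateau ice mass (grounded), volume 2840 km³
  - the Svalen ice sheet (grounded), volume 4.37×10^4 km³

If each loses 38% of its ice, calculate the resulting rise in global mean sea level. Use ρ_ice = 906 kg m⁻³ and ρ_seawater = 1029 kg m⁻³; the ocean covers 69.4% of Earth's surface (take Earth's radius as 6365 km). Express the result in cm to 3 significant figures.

Draard: ice volume = 972 km² × 306 m = 297.4 km³; 0.38 × 297.4 × (906/1029) = 99.51 km³ of water.
Vinell: 0.38 × 2840 km³ × (906/1029) = 950.2 km³ of water.
Svalen: 0.38 × 4.37×10^4 km³ × (906/1029) = 1.462×10^4 km³ of water.
Total added water ≈ 1.567×10^13 m³ over 3.53×10^14 m² → Δh = 0.0444 m = 4.44 cm.

≈ 4.44 cm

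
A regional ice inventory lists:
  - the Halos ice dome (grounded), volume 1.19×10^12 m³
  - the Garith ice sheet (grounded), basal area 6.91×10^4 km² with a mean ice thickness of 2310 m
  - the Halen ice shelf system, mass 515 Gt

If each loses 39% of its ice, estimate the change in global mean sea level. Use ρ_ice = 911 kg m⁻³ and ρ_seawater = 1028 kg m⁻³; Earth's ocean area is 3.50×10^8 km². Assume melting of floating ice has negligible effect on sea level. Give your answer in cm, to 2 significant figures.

≈ 16 cm

Halos: 0.39 × 1.19×10^12 m³ × (911/1028) = 4.113×10^11 m³ of water.
Garith: ice volume = 6.91×10^4 km² × 2310 m = 1.596×10^5 km³; 0.39 × 1.596×10^5 × (911/1028) = 5.517×10^4 km³ of water.
The Halen ice shelf system is floating and already displaces its own weight of water, so its melt adds essentially nothing to sea level.
Total added water ≈ 5.558×10^13 m³ over 3.50×10^14 m² → Δh = 0.159 m = 16 cm.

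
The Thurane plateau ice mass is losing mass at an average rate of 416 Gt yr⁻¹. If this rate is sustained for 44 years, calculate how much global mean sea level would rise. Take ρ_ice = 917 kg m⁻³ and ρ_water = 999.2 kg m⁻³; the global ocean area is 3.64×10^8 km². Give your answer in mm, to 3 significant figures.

≈ 50.3 mm

Total mass lost = 416 Gt/yr × 44 yr = 1.830×10^4 Gt = 1.830×10^16 kg.
ρ_w = 999.2 kg m⁻³, so water volume = 1.830×10^16 / 999.2 = 1.832×10^13 m³.
Δh = 1.832×10^13 / 3.64×10^14 = 0.0503 m = 50.3 mm.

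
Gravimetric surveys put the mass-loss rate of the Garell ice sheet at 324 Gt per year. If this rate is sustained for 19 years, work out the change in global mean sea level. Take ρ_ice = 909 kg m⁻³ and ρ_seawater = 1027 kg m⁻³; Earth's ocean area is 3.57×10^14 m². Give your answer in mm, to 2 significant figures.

≈ 17 mm

Total mass lost = 324 Gt/yr × 19 yr = 6156 Gt = 6.156×10^15 kg.
ρ_w = 1027 kg m⁻³, so water volume = 6.156×10^15 / 1027 = 5.994×10^12 m³.
Δh = 5.994×10^12 / 3.57×10^14 = 0.0168 m = 17 mm.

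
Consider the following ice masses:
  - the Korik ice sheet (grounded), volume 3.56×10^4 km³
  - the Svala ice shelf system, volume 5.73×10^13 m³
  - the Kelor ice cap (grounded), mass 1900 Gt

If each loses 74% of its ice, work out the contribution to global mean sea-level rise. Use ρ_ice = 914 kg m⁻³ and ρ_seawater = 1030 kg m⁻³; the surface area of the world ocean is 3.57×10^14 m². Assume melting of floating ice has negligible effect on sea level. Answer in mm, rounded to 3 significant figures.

Korik: 0.74 × 3.56×10^4 km³ × (914/1030) = 2.338×10^4 km³ of water.
The Svala ice shelf system is floating and already displaces its own weight of water, so its melt adds essentially nothing to sea level.
Kelor: 0.74 × 1900 Gt = 1.406×10^15 kg; dividing by ρ_w = 1030 kg m⁻³ gives 1.365×10^12 m³ of water.
Total added water ≈ 2.474×10^13 m³ over 3.57×10^14 m² → Δh = 0.0693 m = 69.3 mm.

≈ 69.3 mm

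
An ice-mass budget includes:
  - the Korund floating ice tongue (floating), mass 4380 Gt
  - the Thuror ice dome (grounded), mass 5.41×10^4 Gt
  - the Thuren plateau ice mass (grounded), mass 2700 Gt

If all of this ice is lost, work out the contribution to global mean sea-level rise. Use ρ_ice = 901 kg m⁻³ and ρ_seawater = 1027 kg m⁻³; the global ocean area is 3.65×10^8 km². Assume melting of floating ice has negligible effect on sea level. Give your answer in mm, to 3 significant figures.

The Korund floating ice tongue is floating and already displaces its own weight of water, so its melt adds essentially nothing to sea level.
Thuror: 5.41×10^4 Gt = 5.410×10^16 kg; dividing by ρ_w = 1027 kg m⁻³ gives 5.268×10^13 m³ of water.
Thuren: 2700 Gt = 2.700×10^15 kg; dividing by ρ_w = 1027 kg m⁻³ gives 2.629×10^12 m³ of water.
Total added water ≈ 5.531×10^13 m³ over 3.65×10^14 m² → Δh = 0.152 m = 152 mm.

≈ 152 mm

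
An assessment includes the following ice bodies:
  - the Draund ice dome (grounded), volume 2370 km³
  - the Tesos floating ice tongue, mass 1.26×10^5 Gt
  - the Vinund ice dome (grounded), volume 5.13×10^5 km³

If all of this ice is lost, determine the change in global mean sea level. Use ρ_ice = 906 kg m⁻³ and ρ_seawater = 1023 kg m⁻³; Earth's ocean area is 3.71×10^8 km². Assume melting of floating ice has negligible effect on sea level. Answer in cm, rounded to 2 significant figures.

≈ 120 cm

Draund: 2370 km³ × (906/1023) = 2099 km³ of water.
The Tesos floating ice tongue is floating and already displaces its own weight of water, so its melt adds essentially nothing to sea level.
Vinund: 5.13×10^5 km³ × (906/1023) = 4.543×10^5 km³ of water.
Total added water ≈ 4.564×10^14 m³ over 3.71×10^14 m² → Δh = 1.23 m = 120 cm.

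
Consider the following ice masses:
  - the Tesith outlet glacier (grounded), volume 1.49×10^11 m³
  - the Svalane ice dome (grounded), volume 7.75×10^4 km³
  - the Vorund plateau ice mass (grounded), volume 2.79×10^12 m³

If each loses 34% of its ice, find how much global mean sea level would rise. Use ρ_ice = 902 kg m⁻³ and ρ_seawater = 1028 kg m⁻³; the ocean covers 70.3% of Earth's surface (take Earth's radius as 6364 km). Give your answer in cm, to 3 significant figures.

≈ 6.71 cm

Tesith: 0.34 × 1.49×10^11 m³ × (902/1028) = 4.445×10^10 m³ of water.
Svalane: 0.34 × 7.75×10^4 km³ × (902/1028) = 2.312×10^4 km³ of water.
Vorund: 0.34 × 2.79×10^12 m³ × (902/1028) = 8.323×10^11 m³ of water.
Total added water ≈ 2.400×10^13 m³ over 3.58×10^14 m² → Δh = 0.0671 m = 6.71 cm.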